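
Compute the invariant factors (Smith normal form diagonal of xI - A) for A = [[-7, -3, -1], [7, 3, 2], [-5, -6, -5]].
(x + 3)^3

The Jordan structure of A has elementary divisors (x + 3)^3. Arranging the block sizes at each eigenvalue in decreasing order and taking row products gives the invariant factors.

Invariant factors (smallest first, each dividing the next): (x + 3)^3.

Check: the last factor (x + 3)^3 is the minimal polynomial, and the product (x + 3)^3 is the characteristic polynomial.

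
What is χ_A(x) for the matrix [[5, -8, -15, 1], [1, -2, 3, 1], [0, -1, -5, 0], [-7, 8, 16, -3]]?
χ_A(x) = (x - 4)(x + 3)^3

xI - A = [[x - 5, 8, 15, -1], [-1, x + 2, -3, -1], [0, 1, x + 5, 0], [7, -8, -16, x + 3]].

Expanding det(xI - A) along the first row:
det(xI - A) = + (x - 5)·det([[x + 2, -3, -1], [1, x + 5, 0], [-8, -16, x + 3]]) - (8)·det([[-1, -3, -1], [0, x + 5, 0], [7, -16, x + 3]]) + (15)·det([[-1, x + 2, -1], [0, 1, 0], [7, -8, x + 3]]) - (-1)·det([[-1, x + 2, -3], [0, 1, x + 5], [7, -8, -16]]).

Evaluating gives χ_A(x) = x^4 + 5x^3 - 9x^2 - 81x - 108 = (x - 4)(x + 3)^3.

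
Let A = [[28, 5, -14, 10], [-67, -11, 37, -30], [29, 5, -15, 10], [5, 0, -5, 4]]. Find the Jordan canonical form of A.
J = [[-1, 1, 0, 0], [0, -1, 0, 0], [0, 0, 4, 0], [0, 0, 0, 4]]

The characteristic polynomial is det(xI - A) = (x - 4)^2(x + 1)^2, so the eigenvalues are -1 (algebraic multiplicity 2), 4 (algebraic multiplicity 2).

For λ = -1: rank(A + I) = 3, rank((A + I)^2) = 2. The eigenspace has dimension 4 - 3 = 1, so there is 1 Jordan block; the rank sequence gives block sizes [2].

For λ = 4: rank(A - 4I) = 2. The eigenspace has dimension 4 - 2 = 2, so there are 2 Jordan blocks; the rank sequence gives block sizes [1, 1].

Assembling the blocks gives the Jordan form J above.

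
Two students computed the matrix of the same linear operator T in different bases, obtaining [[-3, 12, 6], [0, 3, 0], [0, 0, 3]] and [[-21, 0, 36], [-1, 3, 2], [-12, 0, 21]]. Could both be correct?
No.

Both have characteristic polynomial (x - 3)^2(x + 3), but the minimal polynomial of A is (x - 3)(x + 3) while the minimal polynomial of B is (x - 3)^2(x + 3). The minimal polynomial is a similarity invariant, so A and B are not similar.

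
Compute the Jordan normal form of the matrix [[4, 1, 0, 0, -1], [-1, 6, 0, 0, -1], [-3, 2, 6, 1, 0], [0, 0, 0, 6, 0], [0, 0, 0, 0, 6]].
J = [[5, 1, 0, 0, 0], [0, 5, 0, 0, 0], [0, 0, 6, 1, 0], [0, 0, 0, 6, 0], [0, 0, 0, 0, 6]]

The characteristic polynomial is det(xI - A) = (x - 6)^3(x - 5)^2, so the eigenvalues are 5 (algebraic multiplicity 2), 6 (algebraic multiplicity 3).

For λ = 5: rank(A - 5I) = 4, rank((A - 5I)^2) = 3. The eigenspace has dimension 5 - 4 = 1, so there is 1 Jordan block; the rank sequence gives block sizes [2].

For λ = 6: rank(A - 6I) = 3, rank((A - 6I)^2) = 2. The eigenspace has dimension 5 - 3 = 2, so there are 2 Jordan blocks; the rank sequence gives block sizes [2, 1].

Assembling the blocks gives the Jordan form J above.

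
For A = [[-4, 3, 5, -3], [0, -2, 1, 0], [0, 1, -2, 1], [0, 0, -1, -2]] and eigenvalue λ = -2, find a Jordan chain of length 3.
We seek v_1 ∈ ker((A + 2I)^3) \ ker((A + 2I)^2), then set v_{i+1} = (A + 2I) v_i.

One such chain is v_1 = [[-2, 0, 0, 1]]^T, v_2 = [[1, 0, 1, 0]]^T, v_3 = [[3, 1, 0, -1]]^T. Check: (A + 2I) v_3 = [[0, 0, 0, 0]]^T = 0.

v_1 = [[-2, 0, 0, 1]]^T, v_2 = [[1, 0, 1, 0]]^T, v_3 = [[3, 1, 0, -1]]^T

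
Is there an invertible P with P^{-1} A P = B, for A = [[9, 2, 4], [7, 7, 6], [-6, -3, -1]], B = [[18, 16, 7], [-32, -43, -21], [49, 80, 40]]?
Two matrices over a field are similar if and only if they have the same invariant factors.

Both A and B have characteristic polynomial (x - 5)^3 and minimal polynomial (x - 5)^3. Computing further, both have invariant factors (x - 5)^3. Hence A and B are similar.

Yes.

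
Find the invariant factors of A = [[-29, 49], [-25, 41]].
The Jordan structure of A has elementary divisors (x - 6)^2. Arranging the block sizes at each eigenvalue in decreasing order and taking row products gives the invariant factors.

Invariant factors (smallest first, each dividing the next): (x - 6)^2.

Check: the last factor (x - 6)^2 is the minimal polynomial, and the product (x - 6)^2 is the characteristic polynomial.

(x - 6)^2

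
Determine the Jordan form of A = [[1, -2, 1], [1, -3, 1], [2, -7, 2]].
The characteristic polynomial is det(xI - A) = x^3, so the eigenvalues are 0 (algebraic multiplicity 3).

For λ = 0: rank(A) = 2, rank(A^2) = 1, rank(A^3) = 0. The eigenspace has dimension 3 - 2 = 1, so there is 1 Jordan block; the rank sequence gives block sizes [3].

Assembling the blocks gives the Jordan form J above.

J = [[0, 1, 0], [0, 0, 1], [0, 0, 0]]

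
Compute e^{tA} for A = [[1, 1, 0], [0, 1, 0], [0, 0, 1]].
e^{tA} = [[e^{t}, t*e^{t}, 0], [0, e^{t}, 0], [0, 0, e^{t}]]

A has Jordan form J = [[1, 1, 0], [0, 1, 0], [0, 0, 1]] with A = PJP^{-1}, so e^{tA} = P e^{tJ} P^{-1}.

For a Jordan block J_k(λ), e^{tJ_k(λ)} = e^{λt} · (I + tN + t^2 N^2/2! + ... + t^{k-1} N^{k-1}/(k-1)!) where N is the nilpotent superdiagonal part.

Assembling the blocks and conjugating back gives the entries of e^{tA} as shown above.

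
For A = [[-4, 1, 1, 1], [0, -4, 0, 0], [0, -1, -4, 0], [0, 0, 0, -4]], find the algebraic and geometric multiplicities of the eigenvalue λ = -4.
algebraic multiplicity 4, geometric multiplicity 2

The characteristic polynomial is (x + 4)^4, so the factor x + 4 appears with exponent 4: the algebraic multiplicity is 4.

rank(A + 4I) = 2, so the eigenspace has dimension 4 - 2 = 2: the geometric multiplicity is 2.

Since 2 < 4, A is not diagonalizable.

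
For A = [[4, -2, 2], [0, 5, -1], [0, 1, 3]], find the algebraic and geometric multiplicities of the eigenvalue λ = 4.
algebraic multiplicity 3, geometric multiplicity 2

The characteristic polynomial is (x - 4)^3, so the factor x - 4 appears with exponent 3: the algebraic multiplicity is 3.

rank(A - 4I) = 1, so the eigenspace has dimension 3 - 1 = 2: the geometric multiplicity is 2.

Since 2 < 3, A is not diagonalizable.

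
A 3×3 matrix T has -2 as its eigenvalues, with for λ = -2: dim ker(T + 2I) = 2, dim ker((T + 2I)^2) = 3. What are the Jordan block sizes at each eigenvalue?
λ = -2: successive nullity increments [2, 1] count blocks of size ≥ k; block sizes are [2, 1].

Jordan blocks: (-2, 2), (-2, 1)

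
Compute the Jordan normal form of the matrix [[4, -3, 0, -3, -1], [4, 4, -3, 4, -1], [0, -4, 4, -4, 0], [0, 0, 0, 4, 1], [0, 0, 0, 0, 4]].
J = [[4, 1, 0, 0, 0], [0, 4, 1, 0, 0], [0, 0, 4, 0, 0], [0, 0, 0, 4, 1], [0, 0, 0, 0, 4]]

The characteristic polynomial is det(xI - A) = (x - 4)^5, so the eigenvalues are 4 (algebraic multiplicity 5).

For λ = 4: rank(A - 4I) = 3, rank((A - 4I)^2) = 1, rank((A - 4I)^3) = 0. The eigenspace has dimension 5 - 3 = 2, so there are 2 Jordan blocks; the rank sequence gives block sizes [3, 2].

Assembling the blocks gives the Jordan form J above.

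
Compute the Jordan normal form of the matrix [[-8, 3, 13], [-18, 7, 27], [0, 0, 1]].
J = [[-2, 0, 0], [0, 1, 1], [0, 0, 1]]

The characteristic polynomial is det(xI - A) = (x - 1)^2(x + 2), so the eigenvalues are -2 (algebraic multiplicity 1), 1 (algebraic multiplicity 2).

For λ = -2: algebraic multiplicity 1 gives one 1×1 block.

For λ = 1: rank(A - I) = 2, rank((A - I)^2) = 1. The eigenspace has dimension 3 - 2 = 1, so there is 1 Jordan block; the rank sequence gives block sizes [2].

Assembling the blocks gives the Jordan form J above.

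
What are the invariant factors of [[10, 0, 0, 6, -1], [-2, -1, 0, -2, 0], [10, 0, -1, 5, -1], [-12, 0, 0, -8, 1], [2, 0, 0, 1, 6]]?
x + 1, (x - 5)^2(x + 1)(x + 2)

The Jordan structure of A has elementary divisors (x + 2), (x + 1), (x + 1), (x - 5)^2. Arranging the block sizes at each eigenvalue in decreasing order and taking row products gives the invariant factors.

Invariant factors (smallest first, each dividing the next): x + 1, (x - 5)^2(x + 1)(x + 2).

Check: the last factor (x - 5)^2(x + 1)(x + 2) is the minimal polynomial, and the product (x - 5)^2(x + 1)^2(x + 2) is the characteristic polynomial.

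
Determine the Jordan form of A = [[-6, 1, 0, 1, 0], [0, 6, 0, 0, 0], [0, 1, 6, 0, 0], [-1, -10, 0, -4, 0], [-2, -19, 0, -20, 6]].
The characteristic polynomial is det(xI - A) = (x - 6)^3(x + 5)^2, so the eigenvalues are -5 (algebraic multiplicity 2), 6 (algebraic multiplicity 3).

For λ = -5: rank(A + 5I) = 4, rank((A + 5I)^2) = 3. The eigenspace has dimension 5 - 4 = 1, so there is 1 Jordan block; the rank sequence gives block sizes [2].

For λ = 6: rank(A - 6I) = 3, rank((A - 6I)^2) = 2. The eigenspace has dimension 5 - 3 = 2, so there are 2 Jordan blocks; the rank sequence gives block sizes [2, 1].

Assembling the blocks gives the Jordan form J above.

J = [[-5, 1, 0, 0, 0], [0, -5, 0, 0, 0], [0, 0, 6, 1, 0], [0, 0, 0, 6, 0], [0, 0, 0, 0, 6]]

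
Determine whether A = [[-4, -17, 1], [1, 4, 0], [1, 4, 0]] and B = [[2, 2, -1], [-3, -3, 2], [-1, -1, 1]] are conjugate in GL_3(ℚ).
Yes.

Two matrices over a field are similar if and only if they have the same invariant factors.

Both A and B have characteristic polynomial x^3 and minimal polynomial x^3. Computing further, both have invariant factors x^3. Hence A and B are similar.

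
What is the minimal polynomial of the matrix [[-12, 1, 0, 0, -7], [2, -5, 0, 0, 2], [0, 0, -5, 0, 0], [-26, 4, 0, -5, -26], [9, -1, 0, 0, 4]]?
m_A(x) = (x + 3)(x + 5)^2

The characteristic polynomial factors as (x + 3)(x + 5)^4. The minimal polynomial is ∏(x - λ)^{k_λ} where k_λ is the size of the largest Jordan block at λ.

For λ = -5: rank(A + 5I) = 2, and the largest Jordan block has size 2 (the smallest k with rank((A + 5I)^k) = rank((A + 5I)^(k+1))).
For λ = -3: rank(A + 3I) = 4, and the largest Jordan block has size 1 (the smallest k with rank((A + 3I)^k) = rank((A + 3I)^(k+1))).

So m_A(x) = (x + 3)(x + 5)^2.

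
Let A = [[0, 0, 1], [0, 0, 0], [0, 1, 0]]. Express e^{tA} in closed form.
e^{tA} = [[1, t^2/2, t], [0, 1, 0], [0, t, 1]]

A has Jordan form J = [[0, 1, 0], [0, 0, 1], [0, 0, 0]] with A = PJP^{-1}, so e^{tA} = P e^{tJ} P^{-1}.

For a Jordan block J_k(λ), e^{tJ_k(λ)} = e^{λt} · (I + tN + t^2 N^2/2! + ... + t^{k-1} N^{k-1}/(k-1)!) where N is the nilpotent superdiagonal part.

Assembling the blocks and conjugating back gives the entries of e^{tA} as shown above.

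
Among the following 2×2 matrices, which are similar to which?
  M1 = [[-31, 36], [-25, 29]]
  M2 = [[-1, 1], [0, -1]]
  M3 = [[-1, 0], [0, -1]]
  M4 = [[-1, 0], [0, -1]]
Characteristic polynomials: χ_{M1} = (x + 1)^2, χ_{M2} = (x + 1)^2, χ_{M3} = (x + 1)^2, χ_{M4} = (x + 1)^2.

{M1, M2}: invariant factors (x + 1)^2.

{M3, M4}: invariant factors x + 1, x + 1.

Matrices are similar if and only if their invariant-factor lists agree; the partition into similarity classes is {M1, M2}, {M3, M4}.

2 classes: {M1, M2}, {M3, M4}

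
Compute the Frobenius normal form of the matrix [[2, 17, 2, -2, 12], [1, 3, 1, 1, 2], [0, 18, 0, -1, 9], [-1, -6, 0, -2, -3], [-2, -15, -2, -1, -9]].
R = [[0, 0, 0, 0, -8], [1, 0, 0, 0, 2], [0, 1, 0, 0, 5], [0, 0, 1, 0, -7], [0, 0, 0, 1, -6]]

The invariant factors of A (the non-unit diagonal entries of the Smith normal form of xI - A over ℚ[x]) are (x + 2)(x + 4)(x^3 - x + 1), each dividing the next. The characteristic polynomial is their product, (x + 2)(x + 4)(x^3 - x + 1).

The rational canonical form is the block-diagonal matrix of companion matrices C(f_i):
R = [[0, 0, 0, 0, -8], [1, 0, 0, 0, 2], [0, 1, 0, 0, 5], [0, 0, 1, 0, -7], [0, 0, 0, 1, -6]].

Note the characteristic polynomial does not split into linear factors over ℚ, so A has no Jordan form over ℚ; the rational canonical form exists over any field.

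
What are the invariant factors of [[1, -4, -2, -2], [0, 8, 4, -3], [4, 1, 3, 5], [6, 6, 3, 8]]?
The Jordan structure of A has elementary divisors (x - 5)^3, (x - 5). Arranging the block sizes at each eigenvalue in decreasing order and taking row products gives the invariant factors.

Invariant factors (smallest first, each dividing the next): x - 5, (x - 5)^3.

Check: the last factor (x - 5)^3 is the minimal polynomial, and the product (x - 5)^4 is the characteristic polynomial.

x - 5, (x - 5)^3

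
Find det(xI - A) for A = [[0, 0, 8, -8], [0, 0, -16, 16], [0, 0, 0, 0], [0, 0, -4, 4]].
xI - A = [[x, 0, -8, 8], [0, x, 16, -16], [0, 0, x, 0], [0, 0, 4, x - 4]].

Expanding det(xI - A) along the first row:
det(xI - A) = + (x)·det([[x, 16, -16], [0, x, 0], [0, 4, x - 4]]) - (0)·det([[0, 16, -16], [0, x, 0], [0, 4, x - 4]]) + (-8)·det([[0, x, -16], [0, 0, 0], [0, 0, x - 4]]) - (8)·det([[0, x, 16], [0, 0, x], [0, 0, 4]]).

Evaluating gives χ_A(x) = x^4 - 4x^3 = x^3(x - 4).

χ_A(x) = x^3(x - 4)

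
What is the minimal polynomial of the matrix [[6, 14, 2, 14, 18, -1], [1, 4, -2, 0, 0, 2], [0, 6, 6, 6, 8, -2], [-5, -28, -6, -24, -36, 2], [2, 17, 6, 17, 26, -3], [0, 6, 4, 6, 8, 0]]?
m_A(x) = (x - 4)^3(x - 2)^2

The characteristic polynomial factors as (x - 4)^3(x - 2)^3. The minimal polynomial is ∏(x - λ)^{k_λ} where k_λ is the size of the largest Jordan block at λ.

For λ = 2: rank(A - 2I) = 4, and the largest Jordan block has size 2 (the smallest k with rank((A - 2I)^k) = rank((A - 2I)^(k+1))).
For λ = 4: rank(A - 4I) = 5, and the largest Jordan block has size 3 (the smallest k with rank((A - 4I)^k) = rank((A - 4I)^(k+1))).

So m_A(x) = (x - 4)^3(x - 2)^2.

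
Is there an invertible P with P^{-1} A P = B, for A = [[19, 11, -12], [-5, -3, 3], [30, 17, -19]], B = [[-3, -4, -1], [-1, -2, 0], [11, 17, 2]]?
Two matrices over a field are similar if and only if they have the same invariant factors.

Both A and B have characteristic polynomial (x + 1)^3 and minimal polynomial (x + 1)^3. Computing further, both have invariant factors (x + 1)^3. Hence A and B are similar.

Yes.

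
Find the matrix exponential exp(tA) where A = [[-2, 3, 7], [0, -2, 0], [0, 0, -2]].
e^{tA} = [[e^{-2*t}, 3*t*e^{-2*t}, 7*t*e^{-2*t}], [0, e^{-2*t}, 0], [0, 0, e^{-2*t}]]

A has Jordan form J = [[-2, 1, 0], [0, -2, 0], [0, 0, -2]] with A = PJP^{-1}, so e^{tA} = P e^{tJ} P^{-1}.

For a Jordan block J_k(λ), e^{tJ_k(λ)} = e^{λt} · (I + tN + t^2 N^2/2! + ... + t^{k-1} N^{k-1}/(k-1)!) where N is the nilpotent superdiagonal part.

Assembling the blocks and conjugating back gives the entries of e^{tA} as shown above.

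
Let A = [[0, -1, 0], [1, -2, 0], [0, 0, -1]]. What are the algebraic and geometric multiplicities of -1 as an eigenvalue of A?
The characteristic polynomial is (x + 1)^3, so the factor x + 1 appears with exponent 3: the algebraic multiplicity is 3.

rank(A + I) = 1, so the eigenspace has dimension 3 - 1 = 2: the geometric multiplicity is 2.

Since 2 < 3, A is not diagonalizable.

algebraic multiplicity 3, geometric multiplicity 2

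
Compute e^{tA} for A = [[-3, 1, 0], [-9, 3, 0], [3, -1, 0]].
A has Jordan form J = [[0, 1, 0], [0, 0, 0], [0, 0, 0]] with A = PJP^{-1}, so e^{tA} = P e^{tJ} P^{-1}.

For a Jordan block J_k(λ), e^{tJ_k(λ)} = e^{λt} · (I + tN + t^2 N^2/2! + ... + t^{k-1} N^{k-1}/(k-1)!) where N is the nilpotent superdiagonal part.

Assembling the blocks and conjugating back gives the entries of e^{tA} as shown above.

e^{tA} = [[1 - 3*t, t, 0], [-9*t, 3*t + 1, 0], [3*t, -t, 1]]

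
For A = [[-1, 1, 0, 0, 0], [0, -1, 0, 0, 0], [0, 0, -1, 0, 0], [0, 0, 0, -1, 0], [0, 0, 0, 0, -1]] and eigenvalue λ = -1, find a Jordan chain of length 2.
We seek v_1 ∈ ker((A + I)^2) \ ker(A + I), then set v_{i+1} = (A + I) v_i.

One such chain is v_1 = [[-3, 1, 0, 0, 1]]^T, v_2 = [[1, 0, 0, 0, 0]]^T. Check: (A + I) v_2 = [[0, 0, 0, 0, 0]]^T = 0.

v_1 = [[-3, 1, 0, 0, 1]]^T, v_2 = [[1, 0, 0, 0, 0]]^T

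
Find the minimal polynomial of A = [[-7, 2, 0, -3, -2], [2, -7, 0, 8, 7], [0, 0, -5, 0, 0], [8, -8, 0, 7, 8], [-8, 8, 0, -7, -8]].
The characteristic polynomial factors as x(x + 5)^4. The minimal polynomial is ∏(x - λ)^{k_λ} where k_λ is the size of the largest Jordan block at λ.

For λ = -5: rank(A + 5I) = 2, and the largest Jordan block has size 2 (the smallest k with rank((A + 5I)^k) = rank((A + 5I)^(k+1))).
For λ = 0: rank(A) = 4, and the largest Jordan block has size 1 (the smallest k with rank(A^k) = rank(A^(k+1))).

So m_A(x) = x(x + 5)^2.

m_A(x) = x(x + 5)^2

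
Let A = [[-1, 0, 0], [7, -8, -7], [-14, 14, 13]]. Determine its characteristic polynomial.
χ_A(x) = (x - 6)(x + 1)^2

xI - A = [[x + 1, 0, 0], [-7, x + 8, 7], [14, -14, x - 13]].

Expanding det(xI - A) along the first row:
det(xI - A) = + (x + 1)·det([[x + 8, 7], [-14, x - 13]]) - (0)·det([[-7, 7], [14, x - 13]]) + (0)·det([[-7, x + 8], [14, -14]]).

Evaluating gives χ_A(x) = x^3 - 4x^2 - 11x - 6 = (x - 6)(x + 1)^2.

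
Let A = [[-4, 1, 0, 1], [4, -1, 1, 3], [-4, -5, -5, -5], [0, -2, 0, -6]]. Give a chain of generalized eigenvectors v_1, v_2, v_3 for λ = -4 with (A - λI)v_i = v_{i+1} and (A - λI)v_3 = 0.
v_1 = [[0, -1, 1, 1]]^T, v_2 = [[0, 1, -1, 0]]^T, v_3 = [[1, 2, -4, -2]]^T

We seek v_1 ∈ ker((A + 4I)^3) \ ker((A + 4I)^2), then set v_{i+1} = (A + 4I) v_i.

One such chain is v_1 = [[0, -1, 1, 1]]^T, v_2 = [[0, 1, -1, 0]]^T, v_3 = [[1, 2, -4, -2]]^T. Check: (A + 4I) v_3 = [[0, 0, 0, 0]]^T = 0.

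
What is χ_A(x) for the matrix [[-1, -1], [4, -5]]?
xI - A = [[x + 1, 1], [-4, x + 5]].

Expanding det(xI - A) along the first row:
det(xI - A) = + (x + 1)·det([[x + 5]]) - (1)·det([[-4]]).

Evaluating gives χ_A(x) = x^2 + 6x + 9 = (x + 3)^2.

χ_A(x) = (x + 3)^2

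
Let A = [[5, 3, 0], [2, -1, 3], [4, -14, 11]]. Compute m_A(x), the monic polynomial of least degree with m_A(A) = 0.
m_A(x) = (x - 5)^3

The characteristic polynomial factors as (x - 5)^3. The minimal polynomial is ∏(x - λ)^{k_λ} where k_λ is the size of the largest Jordan block at λ.

For λ = 5: rank(A - 5I) = 2, and the largest Jordan block has size 3 (the smallest k with rank((A - 5I)^k) = rank((A - 5I)^(k+1))).

So m_A(x) = (x - 5)^3.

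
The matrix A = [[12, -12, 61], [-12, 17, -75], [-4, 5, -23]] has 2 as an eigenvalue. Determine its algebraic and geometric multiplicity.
The characteristic polynomial is (x - 2)^3, so the factor x - 2 appears with exponent 3: the algebraic multiplicity is 3.

rank(A - 2I) = 2, so the eigenspace has dimension 3 - 2 = 1: the geometric multiplicity is 1.

Since 1 < 3, A is not diagonalizable.

algebraic multiplicity 3, geometric multiplicity 1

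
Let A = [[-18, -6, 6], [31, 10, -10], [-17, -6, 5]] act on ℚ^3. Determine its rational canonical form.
The invariant factors of A (the non-unit diagonal entries of the Smith normal form of xI - A over ℚ[x]) are (x + 1)(x^2 + 2x + 6), each dividing the next. The characteristic polynomial is their product, (x + 1)(x^2 + 2x + 6).

The rational canonical form is the block-diagonal matrix of companion matrices C(f_i):
R = [[0, 0, -6], [1, 0, -8], [0, 1, -3]].

Note the characteristic polynomial does not split into linear factors over ℚ, so A has no Jordan form over ℚ; the rational canonical form exists over any field.

R = [[0, 0, -6], [1, 0, -8], [0, 1, -3]]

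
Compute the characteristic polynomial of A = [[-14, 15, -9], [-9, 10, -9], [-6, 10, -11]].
χ_A(x) = (x + 5)^3

xI - A = [[x + 14, -15, 9], [9, x - 10, 9], [6, -10, x + 11]].

Expanding det(xI - A) along the first row:
det(xI - A) = + (x + 14)·det([[x - 10, 9], [-10, x + 11]]) - (-15)·det([[9, 9], [6, x + 11]]) + (9)·det([[9, x - 10], [6, -10]]).

Evaluating gives χ_A(x) = x^3 + 15x^2 + 75x + 125 = (x + 5)^3.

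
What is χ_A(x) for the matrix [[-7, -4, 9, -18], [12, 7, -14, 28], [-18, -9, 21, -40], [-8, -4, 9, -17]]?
xI - A = [[x + 7, 4, -9, 18], [-12, x - 7, 14, -28], [18, 9, x - 21, 40], [8, 4, -9, x + 17]].

Expanding det(xI - A) along the first row:
det(xI - A) = + (x + 7)·det([[x - 7, 14, -28], [9, x - 21, 40], [4, -9, x + 17]]) - (4)·det([[-12, 14, -28], [18, x - 21, 40], [8, -9, x + 17]]) + (-9)·det([[-12, x - 7, -28], [18, 9, 40], [8, 4, x + 17]]) - (18)·det([[-12, x - 7, 14], [18, 9, x - 21], [8, 4, -9]]).

Evaluating gives χ_A(x) = x^4 - 4x^3 + 6x^2 - 4x + 1 = (x - 1)^4.

χ_A(x) = (x - 1)^4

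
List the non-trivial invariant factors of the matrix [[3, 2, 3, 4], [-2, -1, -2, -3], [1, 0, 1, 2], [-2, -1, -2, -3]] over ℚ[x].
The Jordan structure of A has elementary divisors x^2, x^2. Arranging the block sizes at each eigenvalue in decreasing order and taking row products gives the invariant factors.

Invariant factors (smallest first, each dividing the next): x^2, x^2.

Check: the last factor x^2 is the minimal polynomial, and the product x^4 is the characteristic polynomial.

x^2, x^2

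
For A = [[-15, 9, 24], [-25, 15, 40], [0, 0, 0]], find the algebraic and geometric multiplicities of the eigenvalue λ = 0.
The characteristic polynomial is x^3, so the factor x appears with exponent 3: the algebraic multiplicity is 3.

rank(A) = 1, so the eigenspace has dimension 3 - 1 = 2: the geometric multiplicity is 2.

Since 2 < 3, A is not diagonalizable.

algebraic multiplicity 3, geometric multiplicity 2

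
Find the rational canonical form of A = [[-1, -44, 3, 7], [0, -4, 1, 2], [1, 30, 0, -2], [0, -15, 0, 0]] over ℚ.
The invariant factors of A (the non-unit diagonal entries of the Smith normal form of xI - A over ℚ[x]) are (x + 5)(x^3 + x - 3), each dividing the next. The characteristic polynomial is their product, (x + 5)(x^3 + x - 3).

The rational canonical form is the block-diagonal matrix of companion matrices C(f_i):
R = [[0, 0, 0, 15], [1, 0, 0, -2], [0, 1, 0, -1], [0, 0, 1, -5]].

Note the characteristic polynomial does not split into linear factors over ℚ, so A has no Jordan form over ℚ; the rational canonical form exists over any field.

R = [[0, 0, 0, 15], [1, 0, 0, -2], [0, 1, 0, -1], [0, 0, 1, -5]]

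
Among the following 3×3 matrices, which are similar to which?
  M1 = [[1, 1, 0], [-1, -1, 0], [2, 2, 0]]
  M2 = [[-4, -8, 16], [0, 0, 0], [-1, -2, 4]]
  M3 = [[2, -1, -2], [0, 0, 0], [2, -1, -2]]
Characteristic polynomials: χ_{M1} = x^3, χ_{M2} = x^3, χ_{M3} = x^3.

{M1, M2, M3}: invariant factors x, x^2.

Matrices are similar if and only if their invariant-factor lists agree; the partition into similarity classes is {M1, M2, M3}.

1 class: {M1, M2, M3}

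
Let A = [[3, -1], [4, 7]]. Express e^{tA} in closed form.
e^{tA} = [[(1 - 2*t)*e^{5*t}, -t*e^{5*t}], [4*t*e^{5*t}, (2*t + 1)*e^{5*t}]]

A has Jordan form J = [[5, 1], [0, 5]] with A = PJP^{-1}, so e^{tA} = P e^{tJ} P^{-1}.

For a Jordan block J_k(λ), e^{tJ_k(λ)} = e^{λt} · (I + tN + t^2 N^2/2! + ... + t^{k-1} N^{k-1}/(k-1)!) where N is the nilpotent superdiagonal part.

Assembling the blocks and conjugating back gives the entries of e^{tA} as shown above.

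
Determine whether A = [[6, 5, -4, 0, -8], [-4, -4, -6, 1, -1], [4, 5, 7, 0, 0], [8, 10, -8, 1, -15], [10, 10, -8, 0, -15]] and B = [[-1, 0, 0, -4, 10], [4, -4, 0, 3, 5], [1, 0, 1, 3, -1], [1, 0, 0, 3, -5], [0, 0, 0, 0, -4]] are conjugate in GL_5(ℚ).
Both have characteristic polynomial (x - 1)^3(x + 4)^2, but the minimal polynomial of A is (x - 1)^3(x + 4)^2 while the minimal polynomial of B is (x - 1)^3(x + 4). The minimal polynomial is a similarity invariant, so A and B are not similar.

No.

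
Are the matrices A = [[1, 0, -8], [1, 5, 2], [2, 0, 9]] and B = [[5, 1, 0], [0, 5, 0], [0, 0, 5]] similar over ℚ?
Yes.

Two matrices over a field are similar if and only if they have the same invariant factors.

Both A and B have characteristic polynomial (x - 5)^3 and minimal polynomial (x - 5)^2. Computing further, both have invariant factors x - 5, (x - 5)^2. Hence A and B are similar.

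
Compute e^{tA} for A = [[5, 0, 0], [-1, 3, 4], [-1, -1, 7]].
e^{tA} = [[e^{5*t}, 0, 0], [t*(-t - 1)*e^{5*t}, (1 - 2*t)*e^{5*t}, 4*t*e^{5*t}], [t*(-t - 2)*e^{5*t}/2, -t*e^{5*t}, (2*t + 1)*e^{5*t}]]

A has Jordan form J = [[5, 1, 0], [0, 5, 1], [0, 0, 5]] with A = PJP^{-1}, so e^{tA} = P e^{tJ} P^{-1}.

For a Jordan block J_k(λ), e^{tJ_k(λ)} = e^{λt} · (I + tN + t^2 N^2/2! + ... + t^{k-1} N^{k-1}/(k-1)!) where N is the nilpotent superdiagonal part.

Assembling the blocks and conjugating back gives the entries of e^{tA} as shown above.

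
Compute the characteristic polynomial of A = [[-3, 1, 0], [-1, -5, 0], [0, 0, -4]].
χ_A(x) = (x + 4)^3

xI - A = [[x + 3, -1, 0], [1, x + 5, 0], [0, 0, x + 4]].

Expanding det(xI - A) along the first row:
det(xI - A) = + (x + 3)·det([[x + 5, 0], [0, x + 4]]) - (-1)·det([[1, 0], [0, x + 4]]) + (0)·det([[1, x + 5], [0, 0]]).

Evaluating gives χ_A(x) = x^3 + 12x^2 + 48x + 64 = (x + 4)^3.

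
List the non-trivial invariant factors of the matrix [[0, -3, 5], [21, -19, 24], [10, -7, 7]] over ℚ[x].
The Jordan structure of A has elementary divisors (x + 4)^3. Arranging the block sizes at each eigenvalue in decreasing order and taking row products gives the invariant factors.

Invariant factors (smallest first, each dividing the next): (x + 4)^3.

Check: the last factor (x + 4)^3 is the minimal polynomial, and the product (x + 4)^3 is the characteristic polynomial.

(x + 4)^3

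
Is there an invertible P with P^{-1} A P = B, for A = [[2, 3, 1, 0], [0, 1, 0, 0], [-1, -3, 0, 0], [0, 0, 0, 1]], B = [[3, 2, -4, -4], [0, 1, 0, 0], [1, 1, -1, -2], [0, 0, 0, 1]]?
Yes.

Two matrices over a field are similar if and only if they have the same invariant factors.

Both A and B have characteristic polynomial (x - 1)^4 and minimal polynomial (x - 1)^2. Computing further, both have invariant factors x - 1, x - 1, (x - 1)^2. Hence A and B are similar.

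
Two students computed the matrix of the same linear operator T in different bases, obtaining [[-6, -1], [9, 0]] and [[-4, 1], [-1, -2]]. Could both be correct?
Yes.

Two matrices over a field are similar if and only if they have the same invariant factors.

Both A and B have characteristic polynomial (x + 3)^2 and minimal polynomial (x + 3)^2. Computing further, both have invariant factors (x + 3)^2. Hence A and B are similar.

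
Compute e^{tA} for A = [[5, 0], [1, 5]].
A has Jordan form J = [[5, 1], [0, 5]] with A = PJP^{-1}, so e^{tA} = P e^{tJ} P^{-1}.

For a Jordan block J_k(λ), e^{tJ_k(λ)} = e^{λt} · (I + tN + t^2 N^2/2! + ... + t^{k-1} N^{k-1}/(k-1)!) where N is the nilpotent superdiagonal part.

Assembling the blocks and conjugating back gives the entries of e^{tA} as shown above.

e^{tA} = [[e^{5*t}, 0], [t*e^{5*t}, e^{5*t}]]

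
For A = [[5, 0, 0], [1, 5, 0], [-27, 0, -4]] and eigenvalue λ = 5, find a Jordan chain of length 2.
v_1 = [[1, -2, -3]]^T, v_2 = [[0, 1, 0]]^T

We seek v_1 ∈ ker((A - 5I)^2) \ ker(A - 5I), then set v_{i+1} = (A - 5I) v_i.

One such chain is v_1 = [[1, -2, -3]]^T, v_2 = [[0, 1, 0]]^T. Check: (A - 5I) v_2 = [[0, 0, 0]]^T = 0.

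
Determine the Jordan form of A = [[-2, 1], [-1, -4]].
The characteristic polynomial is det(xI - A) = (x + 3)^2, so the eigenvalues are -3 (algebraic multiplicity 2).

For λ = -3: rank(A + 3I) = 1, rank((A + 3I)^2) = 0. The eigenspace has dimension 2 - 1 = 1, so there is 1 Jordan block; the rank sequence gives block sizes [2].

Assembling the blocks gives the Jordan form J above.

J = [[-3, 1], [0, -3]]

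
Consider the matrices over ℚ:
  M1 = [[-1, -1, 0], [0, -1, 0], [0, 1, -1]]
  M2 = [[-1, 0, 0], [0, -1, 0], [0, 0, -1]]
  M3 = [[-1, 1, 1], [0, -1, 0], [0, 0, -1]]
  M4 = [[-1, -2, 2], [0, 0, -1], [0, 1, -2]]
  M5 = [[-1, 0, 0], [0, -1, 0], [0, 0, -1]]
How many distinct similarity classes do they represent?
Characteristic polynomials: χ_{M1} = (x + 1)^3, χ_{M2} = (x + 1)^3, χ_{M3} = (x + 1)^3, χ_{M4} = (x + 1)^3, χ_{M5} = (x + 1)^3.

{M1, M3, M4}: invariant factors x + 1, (x + 1)^2.

{M2, M5}: invariant factors x + 1, x + 1, x + 1.

Matrices are similar if and only if their invariant-factor lists agree; the partition into similarity classes is {M1, M3, M4}, {M2, M5}.

2 classes: {M1, M3, M4}, {M2, M5}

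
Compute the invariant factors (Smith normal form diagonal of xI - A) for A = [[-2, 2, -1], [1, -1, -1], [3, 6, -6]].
x + 3, (x + 3)^2

The Jordan structure of A has elementary divisors (x + 3)^2, (x + 3). Arranging the block sizes at each eigenvalue in decreasing order and taking row products gives the invariant factors.

Invariant factors (smallest first, each dividing the next): x + 3, (x + 3)^2.

Check: the last factor (x + 3)^2 is the minimal polynomial, and the product (x + 3)^3 is the characteristic polynomial.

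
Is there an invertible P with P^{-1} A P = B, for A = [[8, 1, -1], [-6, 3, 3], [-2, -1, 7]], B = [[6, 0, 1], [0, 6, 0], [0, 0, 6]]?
Two matrices over a field are similar if and only if they have the same invariant factors.

Both A and B have characteristic polynomial (x - 6)^3 and minimal polynomial (x - 6)^2. Computing further, both have invariant factors x - 6, (x - 6)^2. Hence A and B are similar.

Yes.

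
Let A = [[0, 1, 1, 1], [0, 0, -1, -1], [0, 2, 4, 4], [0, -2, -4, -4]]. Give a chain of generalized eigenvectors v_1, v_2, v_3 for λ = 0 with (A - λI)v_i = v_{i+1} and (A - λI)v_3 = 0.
We seek v_1 ∈ ker(A^3) \ ker(A^2), then set v_{i+1} = A v_i.

One such chain is v_1 = [[0, 1, -3, 2]]^T, v_2 = [[0, 1, -2, 2]]^T, v_3 = [[1, 0, 2, -2]]^T. Check: A v_3 = [[0, 0, 0, 0]]^T = 0.

v_1 = [[0, 1, -3, 2]]^T, v_2 = [[0, 1, -2, 2]]^T, v_3 = [[1, 0, 2, -2]]^T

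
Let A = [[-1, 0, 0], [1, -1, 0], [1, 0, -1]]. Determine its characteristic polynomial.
χ_A(x) = (x + 1)^3

xI - A = [[x + 1, 0, 0], [-1, x + 1, 0], [-1, 0, x + 1]].

Expanding det(xI - A) along the first row:
det(xI - A) = + (x + 1)·det([[x + 1, 0], [0, x + 1]]) - (0)·det([[-1, 0], [-1, x + 1]]) + (0)·det([[-1, x + 1], [-1, 0]]).

Evaluating gives χ_A(x) = x^3 + 3x^2 + 3x + 1 = (x + 1)^3.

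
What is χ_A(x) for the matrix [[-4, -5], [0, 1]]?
xI - A = [[x + 4, 5], [0, x - 1]].

Expanding det(xI - A) along the first row:
det(xI - A) = + (x + 4)·det([[x - 1]]) - (5)·det([[0]]).

Evaluating gives χ_A(x) = x^2 + 3x - 4 = (x - 1)(x + 4).

χ_A(x) = (x - 1)(x + 4)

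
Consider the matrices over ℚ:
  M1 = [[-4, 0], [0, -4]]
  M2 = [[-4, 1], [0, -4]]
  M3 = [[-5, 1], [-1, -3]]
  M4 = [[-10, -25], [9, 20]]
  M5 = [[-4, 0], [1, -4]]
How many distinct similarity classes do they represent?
Characteristic polynomials: χ_{M1} = (x + 4)^2, χ_{M2} = (x + 4)^2, χ_{M3} = (x + 4)^2, χ_{M4} = (x - 5)^2, χ_{M5} = (x + 4)^2.

{M1}: invariant factors x + 4, x + 4.

{M2, M3, M5}: invariant factors (x + 4)^2.

{M4}: invariant factors (x - 5)^2.

Matrices are similar if and only if their invariant-factor lists agree; the partition into similarity classes is {M1}, {M2, M3, M5}, {M4}.

3 classes: {M1}, {M2, M3, M5}, {M4}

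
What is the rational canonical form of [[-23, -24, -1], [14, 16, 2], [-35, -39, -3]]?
The invariant factors of A (the non-unit diagonal entries of the Smith normal form of xI - A over ℚ[x]) are (x + 2)(x + 4)^2, each dividing the next. The characteristic polynomial is their product, (x + 2)(x + 4)^2.

The rational canonical form is the block-diagonal matrix of companion matrices C(f_i):
R = [[0, 0, -32], [1, 0, -32], [0, 1, -10]].

R = [[0, 0, -32], [1, 0, -32], [0, 1, -10]]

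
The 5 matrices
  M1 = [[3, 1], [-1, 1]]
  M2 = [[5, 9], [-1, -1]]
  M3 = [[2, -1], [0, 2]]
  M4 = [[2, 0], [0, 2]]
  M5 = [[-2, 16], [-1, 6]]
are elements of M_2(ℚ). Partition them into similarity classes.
2 classes: {M1, M2, M3, M5}, {M4}

Characteristic polynomials: χ_{M1} = (x - 2)^2, χ_{M2} = (x - 2)^2, χ_{M3} = (x - 2)^2, χ_{M4} = (x - 2)^2, χ_{M5} = (x - 2)^2.

{M1, M2, M3, M5}: invariant factors (x - 2)^2.

{M4}: invariant factors x - 2, x - 2.

Matrices are similar if and only if their invariant-factor lists agree; the partition into similarity classes is {M1, M2, M3, M5}, {M4}.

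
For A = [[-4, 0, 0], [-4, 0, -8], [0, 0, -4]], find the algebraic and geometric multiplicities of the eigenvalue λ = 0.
The characteristic polynomial is x(x + 4)^2, so the factor x appears with exponent 1: the algebraic multiplicity is 1.

rank(A) = 2, so the eigenspace has dimension 3 - 2 = 1: the geometric multiplicity is 1.

algebraic multiplicity 1, geometric multiplicity 1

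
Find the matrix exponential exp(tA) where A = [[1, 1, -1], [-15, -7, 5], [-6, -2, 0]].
A has Jordan form J = [[-2, 1, 0], [0, -2, 0], [0, 0, -2]] with A = PJP^{-1}, so e^{tA} = P e^{tJ} P^{-1}.

For a Jordan block J_k(λ), e^{tJ_k(λ)} = e^{λt} · (I + tN + t^2 N^2/2! + ... + t^{k-1} N^{k-1}/(k-1)!) where N is the nilpotent superdiagonal part.

Assembling the blocks and conjugating back gives the entries of e^{tA} as shown above.

e^{tA} = [[(3*t + 1)*e^{-2*t}, t*e^{-2*t}, -t*e^{-2*t}], [-15*t*e^{-2*t}, (1 - 5*t)*e^{-2*t}, 5*t*e^{-2*t}], [-6*t*e^{-2*t}, -2*t*e^{-2*t}, (2*t + 1)*e^{-2*t}]]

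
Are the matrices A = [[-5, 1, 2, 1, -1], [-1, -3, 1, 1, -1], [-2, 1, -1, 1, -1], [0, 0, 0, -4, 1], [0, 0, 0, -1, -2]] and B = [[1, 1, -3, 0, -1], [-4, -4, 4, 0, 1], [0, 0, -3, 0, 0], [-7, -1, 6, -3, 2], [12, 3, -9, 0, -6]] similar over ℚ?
Yes.

Two matrices over a field are similar if and only if they have the same invariant factors.

Both A and B have characteristic polynomial (x + 3)^5 and minimal polynomial (x + 3)^3. Computing further, both have invariant factors (x + 3)^2, (x + 3)^3. Hence A and B are similar.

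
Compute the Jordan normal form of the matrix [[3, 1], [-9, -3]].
The characteristic polynomial is det(xI - A) = x^2, so the eigenvalues are 0 (algebraic multiplicity 2).

For λ = 0: rank(A) = 1, rank(A^2) = 0. The eigenspace has dimension 2 - 1 = 1, so there is 1 Jordan block; the rank sequence gives block sizes [2].

Assembling the blocks gives the Jordan form J above.

J = [[0, 1], [0, 0]]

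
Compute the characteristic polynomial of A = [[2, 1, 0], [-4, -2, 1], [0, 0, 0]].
χ_A(x) = x^3

xI - A = [[x - 2, -1, 0], [4, x + 2, -1], [0, 0, x]].

Expanding det(xI - A) along the first row:
det(xI - A) = + (x - 2)·det([[x + 2, -1], [0, x]]) - (-1)·det([[4, -1], [0, x]]) + (0)·det([[4, x + 2], [0, 0]]).

Evaluating gives χ_A(x) = x^3.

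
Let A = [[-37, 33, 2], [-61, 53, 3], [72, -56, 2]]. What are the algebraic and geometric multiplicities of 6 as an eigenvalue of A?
algebraic multiplicity 3, geometric multiplicity 1

The characteristic polynomial is (x - 6)^3, so the factor x - 6 appears with exponent 3: the algebraic multiplicity is 3.

rank(A - 6I) = 2, so the eigenspace has dimension 3 - 2 = 1: the geometric multiplicity is 1.

Since 1 < 3, A is not diagonalizable.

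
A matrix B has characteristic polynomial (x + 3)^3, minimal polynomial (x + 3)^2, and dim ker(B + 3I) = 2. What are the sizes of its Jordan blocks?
λ = -3: algebraic multiplicity 3 (exponent in χ_B), largest block size 2 (exponent in m_B), 2 blocks (geometric multiplicity). These force block sizes [2, 1].

Jordan blocks: (-3, 2), (-3, 1)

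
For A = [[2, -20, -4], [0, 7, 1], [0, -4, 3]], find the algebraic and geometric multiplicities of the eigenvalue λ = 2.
algebraic multiplicity 1, geometric multiplicity 1

The characteristic polynomial is (x - 5)^2(x - 2), so the factor x - 2 appears with exponent 1: the algebraic multiplicity is 1.

rank(A - 2I) = 2, so the eigenspace has dimension 3 - 2 = 1: the geometric multiplicity is 1.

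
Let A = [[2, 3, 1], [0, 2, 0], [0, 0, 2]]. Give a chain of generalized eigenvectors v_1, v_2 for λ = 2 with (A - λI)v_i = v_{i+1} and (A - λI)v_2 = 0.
We seek v_1 ∈ ker((A - 2I)^2) \ ker(A - 2I), then set v_{i+1} = (A - 2I) v_i.

One such chain is v_1 = [[0, 0, 1]]^T, v_2 = [[1, 0, 0]]^T. Check: (A - 2I) v_2 = [[0, 0, 0]]^T = 0.

v_1 = [[0, 0, 1]]^T, v_2 = [[1, 0, 0]]^T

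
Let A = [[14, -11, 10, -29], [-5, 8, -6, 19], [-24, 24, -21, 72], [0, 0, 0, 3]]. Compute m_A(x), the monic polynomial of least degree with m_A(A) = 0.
The characteristic polynomial factors as (x - 3)^3(x + 5). The minimal polynomial is ∏(x - λ)^{k_λ} where k_λ is the size of the largest Jordan block at λ.

For λ = -5: rank(A + 5I) = 3, and the largest Jordan block has size 1 (the smallest k with rank((A + 5I)^k) = rank((A + 5I)^(k+1))).
For λ = 3: rank(A - 3I) = 2, and the largest Jordan block has size 2 (the smallest k with rank((A - 3I)^k) = rank((A - 3I)^(k+1))).

So m_A(x) = (x - 3)^2(x + 5).

m_A(x) = (x - 3)^2(x + 5)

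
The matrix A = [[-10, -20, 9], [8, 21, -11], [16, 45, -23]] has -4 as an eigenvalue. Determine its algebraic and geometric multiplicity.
algebraic multiplicity 3, geometric multiplicity 1

The characteristic polynomial is (x + 4)^3, so the factor x + 4 appears with exponent 3: the algebraic multiplicity is 3.

rank(A + 4I) = 2, so the eigenspace has dimension 3 - 2 = 1: the geometric multiplicity is 1.

Since 1 < 3, A is not diagonalizable.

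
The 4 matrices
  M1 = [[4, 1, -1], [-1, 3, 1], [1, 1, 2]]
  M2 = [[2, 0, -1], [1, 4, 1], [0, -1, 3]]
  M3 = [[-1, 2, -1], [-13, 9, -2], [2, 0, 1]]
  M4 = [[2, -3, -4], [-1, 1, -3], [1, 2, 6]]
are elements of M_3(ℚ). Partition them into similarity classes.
Characteristic polynomials: χ_{M1} = (x - 3)^3, χ_{M2} = (x - 3)^3, χ_{M3} = (x - 3)^3, χ_{M4} = (x - 3)^3.

{M1, M2, M3, M4}: invariant factors (x - 3)^3.

Matrices are similar if and only if their invariant-factor lists agree; the partition into similarity classes is {M1, M2, M3, M4}.

1 class: {M1, M2, M3, M4}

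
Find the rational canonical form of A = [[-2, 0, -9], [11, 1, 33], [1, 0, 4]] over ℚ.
R = [[1, 0, 0], [0, 0, -1], [0, 1, 2]]

The invariant factors of A (the non-unit diagonal entries of the Smith normal form of xI - A over ℚ[x]) are x - 1, (x - 1)^2, each dividing the next. The characteristic polynomial is their product, (x - 1)^3.

The rational canonical form is the block-diagonal matrix of companion matrices C(f_i):
R = [[1, 0, 0], [0, 0, -1], [0, 1, 2]].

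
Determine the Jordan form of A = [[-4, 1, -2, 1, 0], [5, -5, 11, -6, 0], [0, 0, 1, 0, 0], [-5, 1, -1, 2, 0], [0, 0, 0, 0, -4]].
J = [[-4, 1, 0, 0, 0], [0, -4, 0, 0, 0], [0, 0, -4, 0, 0], [0, 0, 0, 1, 1], [0, 0, 0, 0, 1]]

The characteristic polynomial is det(xI - A) = (x - 1)^2(x + 4)^3, so the eigenvalues are -4 (algebraic multiplicity 3), 1 (algebraic multiplicity 2).

For λ = -4: rank(A + 4I) = 3, rank((A + 4I)^2) = 2. The eigenspace has dimension 5 - 3 = 2, so there are 2 Jordan blocks; the rank sequence gives block sizes [2, 1].

For λ = 1: rank(A - I) = 4, rank((A - I)^2) = 3. The eigenspace has dimension 5 - 4 = 1, so there is 1 Jordan block; the rank sequence gives block sizes [2].

Assembling the blocks gives the Jordan form J above.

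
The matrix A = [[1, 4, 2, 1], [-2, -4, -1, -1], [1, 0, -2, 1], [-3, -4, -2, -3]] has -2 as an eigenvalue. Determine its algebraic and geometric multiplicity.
algebraic multiplicity 4, geometric multiplicity 2

The characteristic polynomial is (x + 2)^4, so the factor x + 2 appears with exponent 4: the algebraic multiplicity is 4.

rank(A + 2I) = 2, so the eigenspace has dimension 4 - 2 = 2: the geometric multiplicity is 2.

Since 2 < 4, A is not diagonalizable.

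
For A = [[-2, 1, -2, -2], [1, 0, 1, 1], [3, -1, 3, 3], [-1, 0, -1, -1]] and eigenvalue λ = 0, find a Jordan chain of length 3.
We seek v_1 ∈ ker(A^3) \ ker(A^2), then set v_{i+1} = A v_i.

One such chain is v_1 = [[0, 0, 3, -2]]^T, v_2 = [[-2, 1, 3, -1]]^T, v_3 = [[1, 0, -1, 0]]^T. Check: A v_3 = [[0, 0, 0, 0]]^T = 0.

v_1 = [[0, 0, 3, -2]]^T, v_2 = [[-2, 1, 3, -1]]^T, v_3 = [[1, 0, -1, 0]]^T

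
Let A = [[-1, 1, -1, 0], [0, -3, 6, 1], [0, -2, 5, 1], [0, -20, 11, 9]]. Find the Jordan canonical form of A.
J = [[-1, 1, 0, 0], [0, -1, 0, 0], [0, 0, 6, 1], [0, 0, 0, 6]]

The characteristic polynomial is det(xI - A) = (x - 6)^2(x + 1)^2, so the eigenvalues are -1 (algebraic multiplicity 2), 6 (algebraic multiplicity 2).

For λ = -1: rank(A + I) = 3, rank((A + I)^2) = 2. The eigenspace has dimension 4 - 3 = 1, so there is 1 Jordan block; the rank sequence gives block sizes [2].

For λ = 6: rank(A - 6I) = 3, rank((A - 6I)^2) = 2. The eigenspace has dimension 4 - 3 = 1, so there is 1 Jordan block; the rank sequence gives block sizes [2].

Assembling the blocks gives the Jordan form J above.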